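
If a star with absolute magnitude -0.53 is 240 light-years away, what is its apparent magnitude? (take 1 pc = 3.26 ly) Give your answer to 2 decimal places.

m ≈ 3.80

d = 240 ly / 3.26 = 73.62 pc
m = M + 5 log₁₀ d − 5 = -0.53 + 5·1.8670 − 5 = 3.805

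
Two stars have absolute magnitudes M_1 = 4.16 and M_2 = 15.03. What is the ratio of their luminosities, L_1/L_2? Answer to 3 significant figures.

L_1/L_2 ≈ 22300

ΔM = M_1 − M_2 = -10.87
L_1/L_2 = 10^(−0.4 ΔM) = 10^4.348 = 22280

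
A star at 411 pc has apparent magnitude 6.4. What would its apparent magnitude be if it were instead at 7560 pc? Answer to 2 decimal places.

m ≈ 12.72

Flux ∝ 1/d², so Δm = 5 log₁₀(d₂/d₁) = 5 log₁₀(7560/411) = 6.323
m₂ = m₁ + Δm = 6.4 + (6.323) = 12.723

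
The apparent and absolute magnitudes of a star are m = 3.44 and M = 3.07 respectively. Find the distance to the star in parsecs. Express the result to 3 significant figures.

d ≈ 11.9 pc

μ = m − M = 0.370
m − M = 5 log₁₀ d − 5
log₁₀ d = (m − M)/5 + 1 = 1.0740
d = 10^1.0740 = 11.86 pc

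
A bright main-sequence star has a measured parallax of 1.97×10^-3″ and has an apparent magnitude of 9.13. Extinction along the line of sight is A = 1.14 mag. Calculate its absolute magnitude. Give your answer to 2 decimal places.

M ≈ -0.54

d = 1/p = 1/1.97×10^-3″ = 507.6 pc
5 log₁₀(d/10 pc) = 5 log₁₀(507.6) − 5 = 8.528
M = m − 5 log₁₀(d/10) − A = 9.13 − 8.528 − 1.14 = -0.538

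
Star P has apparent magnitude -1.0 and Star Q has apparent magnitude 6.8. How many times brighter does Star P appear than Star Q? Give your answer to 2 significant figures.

1300

Δm = -1.0 − (6.8) = -7.8
Flux ratio = 10^(−0.4 Δm) = 10^(−0.4 × -7.8) = 10^3.120 = 1318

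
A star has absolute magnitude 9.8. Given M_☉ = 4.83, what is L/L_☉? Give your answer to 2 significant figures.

L/L_☉ ≈ 0.010

M − M_☉ = 9.8 − 4.83 = 4.970
L/L_☉ = 10^(−0.4 (M − M_☉)) = 10^-1.988 = 0.01028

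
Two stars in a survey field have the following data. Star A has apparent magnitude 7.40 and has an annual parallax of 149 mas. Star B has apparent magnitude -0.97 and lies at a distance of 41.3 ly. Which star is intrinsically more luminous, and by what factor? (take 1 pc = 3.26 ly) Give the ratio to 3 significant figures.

Star A: p = 149 mas = 0.149″ → d = 1/p = 6.711 pc
Star A: M = m − 5 log₁₀ d + 5 = 7.40 − 5·0.8268 + 5 = 8.266
Star B: d = 41.3 ly / 3.26 = 12.67 pc
Star B: M = m − 5 log₁₀ d + 5 = -0.97 − 5·1.1027 + 5 = -1.484
ΔM = M_A − M_B = 8.266 − (-1.484) = 9.750; smaller M is more luminous → Star B.
L ratio = 10^(0.4 |ΔM|) = 10^3.900 = 7940

Star B is more luminous, by a factor of 7940.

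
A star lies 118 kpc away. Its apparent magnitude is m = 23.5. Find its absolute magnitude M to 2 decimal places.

M ≈ 3.14

d = 118 kpc = 118000 pc
5 log₁₀(d/10 pc) = 5 log₁₀(118000) − 5 = 20.359
M = m − 5 log₁₀(d/10) = 23.5 − 20.359 = 3.141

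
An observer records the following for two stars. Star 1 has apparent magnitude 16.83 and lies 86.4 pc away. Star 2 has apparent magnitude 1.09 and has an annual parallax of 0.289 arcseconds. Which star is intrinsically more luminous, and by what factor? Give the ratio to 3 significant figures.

Star 2 is more luminous, by a factor of 3170.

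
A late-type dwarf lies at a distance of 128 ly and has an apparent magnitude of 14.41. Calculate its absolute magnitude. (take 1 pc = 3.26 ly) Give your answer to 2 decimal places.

d = 128 ly / 3.26 = 39.26 pc
5 log₁₀(d/10 pc) = 5 log₁₀(39.26) − 5 = 2.970
M = m − 5 log₁₀(d/10) = 14.41 − 2.970 = 11.440

M ≈ 11.44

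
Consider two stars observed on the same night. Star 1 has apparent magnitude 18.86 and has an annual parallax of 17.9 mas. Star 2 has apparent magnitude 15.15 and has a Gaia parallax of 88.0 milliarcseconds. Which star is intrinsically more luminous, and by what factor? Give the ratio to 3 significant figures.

Star 1: p = 17.9 mas = 0.0179″ → d = 1/p = 55.87 pc
Star 1: M = m − 5 log₁₀ d + 5 = 18.86 − 5·1.7471 + 5 = 15.124
Star 2: p = 88.0 mas = 0.0880″ → d = 1/p = 11.36 pc
Star 2: M = m − 5 log₁₀ d + 5 = 15.15 − 5·1.0555 + 5 = 14.872
ΔM = M_1 − M_2 = 15.124 − (14.872) = 0.252; smaller M is more luminous → Star 2.
L ratio = 10^(0.4 |ΔM|) = 10^0.101 = 1.261

Star 2 is more luminous, by a factor of 1.26.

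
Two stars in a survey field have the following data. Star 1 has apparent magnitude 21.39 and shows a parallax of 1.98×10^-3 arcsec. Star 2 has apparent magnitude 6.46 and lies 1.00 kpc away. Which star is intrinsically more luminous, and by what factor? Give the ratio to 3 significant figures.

Star 1: d = 1/p = 1/1.98×10^-3″ = 505.1 pc
Star 1: M = m − 5 log₁₀ d + 5 = 21.39 − 5·2.7033 + 5 = 12.873
Star 2: d = 1.00 kpc = 1000 pc
Star 2: M = m − 5 log₁₀ d + 5 = 6.46 − 5·3.0000 + 5 = -3.540
ΔM = M_1 − M_2 = 12.873 − (-3.540) = 16.413; smaller M is more luminous → Star 2.
L ratio = 10^(0.4 |ΔM|) = 10^6.565 = 3.676×10^6

Star 2 is more luminous, by a factor of 3.68×10^6.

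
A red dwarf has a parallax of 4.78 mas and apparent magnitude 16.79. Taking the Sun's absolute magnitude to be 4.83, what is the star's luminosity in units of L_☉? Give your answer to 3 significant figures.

d = 1/p = 1000/4.78 mas = 209.2 pc
M = m − 5 log₁₀ d + 5 = 16.79 − 5·2.3206 + 5 = 10.187
M − M_☉ = 10.187 − 4.83 = 5.357
L/L_☉ = 10^(−0.4 × 5.357) = 7.197×10^-3

L/L_☉ ≈ 7.20×10^-3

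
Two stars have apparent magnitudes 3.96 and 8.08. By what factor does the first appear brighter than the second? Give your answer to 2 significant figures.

44

Δm = 3.96 − (8.08) = -4.12
Flux ratio = 10^(−0.4 Δm) = 10^(−0.4 × -4.12) = 10^1.648 = 44.46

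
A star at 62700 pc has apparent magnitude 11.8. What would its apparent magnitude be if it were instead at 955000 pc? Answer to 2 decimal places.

m ≈ 17.71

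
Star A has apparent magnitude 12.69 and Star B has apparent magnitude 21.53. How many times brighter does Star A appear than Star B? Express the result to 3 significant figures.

Magnitude difference = -8.84
Flux ratio = 10^(−0.4 Δm) = 10^(−0.4 × -8.84) = 10^3.536 = 3436

3440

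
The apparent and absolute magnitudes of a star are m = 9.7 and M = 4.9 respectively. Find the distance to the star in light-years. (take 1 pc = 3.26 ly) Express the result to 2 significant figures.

μ = m − M = 4.800
m − M = 5 log₁₀ d − 5
log₁₀ d = (m − M)/5 + 1 = 1.9600
d = 10^1.9600 = 91.20 pc
= 297.3 ly

d ≈ 300 ly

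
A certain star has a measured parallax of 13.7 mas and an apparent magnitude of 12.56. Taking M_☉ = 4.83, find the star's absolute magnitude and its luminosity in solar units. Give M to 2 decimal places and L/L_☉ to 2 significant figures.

M ≈ 8.24; L/L_☉ ≈ 0.043

d = 1/p = 1000/13.7 mas = 72.99 pc
M = m − 5 log₁₀ d + 5 = 12.56 − 5·1.8633 + 5 = 8.244
M − M_☉ = 8.244 − 4.83 = 3.414
L/L_☉ = 10^(−0.4 × 3.414) = 0.04311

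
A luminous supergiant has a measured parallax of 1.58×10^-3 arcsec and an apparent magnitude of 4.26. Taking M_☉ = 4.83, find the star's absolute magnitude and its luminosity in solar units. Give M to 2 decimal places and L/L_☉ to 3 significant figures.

M ≈ -4.75; L/L_☉ ≈ 6770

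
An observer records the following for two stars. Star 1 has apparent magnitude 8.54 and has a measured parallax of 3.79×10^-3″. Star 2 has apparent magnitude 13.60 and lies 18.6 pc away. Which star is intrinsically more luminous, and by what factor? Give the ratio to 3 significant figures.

Star 1 is more luminous, by a factor of 21300.

Star 1: d = 1/p = 1/3.79×10^-3″ = 263.9 pc
Star 1: M = m − 5 log₁₀ d + 5 = 8.54 − 5·2.4214 + 5 = 1.433
Star 2: M = m − 5 log₁₀ d + 5 = 13.60 − 5·1.2695 + 5 = 12.252
ΔM = M_1 − M_2 = 1.433 − (12.252) = -10.819; smaller M is more luminous → Star 1.
L ratio = 10^(0.4 |ΔM|) = 10^4.328 = 21270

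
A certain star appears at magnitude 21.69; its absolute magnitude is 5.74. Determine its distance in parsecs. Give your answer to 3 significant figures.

Distance modulus: m − M = 21.69 − (5.74) = 15.950
m − M = 5 log₁₀ d − 5
log₁₀ d = (m − M)/5 + 1 = 4.1900
d = 10^4.1900 = 15490 pc

d ≈ 15500 pc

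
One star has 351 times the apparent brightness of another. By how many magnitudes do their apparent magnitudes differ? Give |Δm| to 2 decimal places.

Pogson: Δm = −2.5 log₁₀(ratio) = −2.5 log₁₀(351) = −2.5 × 2.5453 = -6.363

|Δm| ≈ 6.36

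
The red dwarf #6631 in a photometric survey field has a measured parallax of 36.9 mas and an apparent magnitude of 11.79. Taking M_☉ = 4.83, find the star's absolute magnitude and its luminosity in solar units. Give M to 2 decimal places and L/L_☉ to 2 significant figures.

M ≈ 9.63; L/L_☉ ≈ 0.012

d = 1/p = 1000/36.9 mas = 27.10 pc
M = m − 5 log₁₀ d + 5 = 11.79 − 5·1.4330 + 5 = 9.625
M − M_☉ = 9.625 − 4.83 = 4.795
L/L_☉ = 10^(−0.4 × 4.795) = 0.01208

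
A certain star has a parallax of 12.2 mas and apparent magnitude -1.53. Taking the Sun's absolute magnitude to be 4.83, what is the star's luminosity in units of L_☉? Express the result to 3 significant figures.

L/L_☉ ≈ 23500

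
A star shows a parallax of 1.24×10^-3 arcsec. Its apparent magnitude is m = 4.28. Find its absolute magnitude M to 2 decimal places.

d = 1/p = 1/1.24×10^-3″ = 806.5 pc
5 log₁₀(d/10 pc) = 5 log₁₀(806.5) − 5 = 9.533
M = m − 5 log₁₀(d/10) = 4.28 − 9.533 = -5.253

M ≈ -5.25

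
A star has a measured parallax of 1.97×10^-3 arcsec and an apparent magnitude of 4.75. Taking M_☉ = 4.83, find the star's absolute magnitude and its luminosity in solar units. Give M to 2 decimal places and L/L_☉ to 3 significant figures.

M ≈ -3.78; L/L_☉ ≈ 2770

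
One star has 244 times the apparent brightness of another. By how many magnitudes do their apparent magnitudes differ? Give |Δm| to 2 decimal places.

|Δm| ≈ 5.97

Pogson: Δm = −2.5 log₁₀(ratio) = −2.5 log₁₀(244) = −2.5 × 2.3874 = -5.968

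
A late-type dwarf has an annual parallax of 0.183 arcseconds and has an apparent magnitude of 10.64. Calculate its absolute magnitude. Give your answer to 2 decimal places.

M ≈ 11.95

d = 1/p = 1/0.183″ = 5.464 pc
5 log₁₀(d/10 pc) = 5 log₁₀(5.464) − 5 = -1.312
M = m − 5 log₁₀(d/10) = 10.64 + 1.312 = 11.952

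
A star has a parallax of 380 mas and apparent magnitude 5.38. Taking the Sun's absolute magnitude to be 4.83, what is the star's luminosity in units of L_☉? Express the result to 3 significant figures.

L/L_☉ ≈ 0.0417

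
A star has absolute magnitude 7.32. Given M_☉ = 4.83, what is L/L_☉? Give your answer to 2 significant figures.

M − M_☉ = 7.32 − 4.83 = 2.490
L/L_☉ = 10^(−0.4 (M − M_☉)) = 10^-0.996 = 0.1009

L/L_☉ ≈ 0.10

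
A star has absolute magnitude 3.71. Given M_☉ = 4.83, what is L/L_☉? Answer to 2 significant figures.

L/L_☉ ≈ 2.8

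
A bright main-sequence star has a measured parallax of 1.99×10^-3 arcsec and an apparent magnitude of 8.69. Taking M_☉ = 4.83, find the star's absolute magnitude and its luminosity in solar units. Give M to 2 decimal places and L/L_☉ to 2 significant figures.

M ≈ 0.18; L/L_☉ ≈ 72

d = 1/p = 1/1.99×10^-3″ = 502.5 pc
M = m − 5 log₁₀ d + 5 = 8.69 − 5·2.7011 + 5 = 0.184
M − M_☉ = 0.184 − 4.83 = -4.646
L/L_☉ = 10^(−0.4 × -4.646) = 72.16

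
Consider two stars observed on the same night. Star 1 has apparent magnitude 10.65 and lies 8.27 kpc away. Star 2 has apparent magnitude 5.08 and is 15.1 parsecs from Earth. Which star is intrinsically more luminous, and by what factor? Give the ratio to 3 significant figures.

Star 1 is more luminous, by a factor of 1770.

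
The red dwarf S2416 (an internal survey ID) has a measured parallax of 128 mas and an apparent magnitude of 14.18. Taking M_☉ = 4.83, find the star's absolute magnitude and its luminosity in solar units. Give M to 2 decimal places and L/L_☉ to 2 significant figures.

M ≈ 14.72; L/L_☉ ≈ 1.1×10^-4

d = 1/p = 1000/128 mas = 7.812 pc
M = m − 5 log₁₀ d + 5 = 14.18 − 5·0.8928 + 5 = 14.716
M − M_☉ = 14.716 − 4.83 = 9.886
L/L_☉ = 10^(−0.4 × 9.886) = 1.111×10^-4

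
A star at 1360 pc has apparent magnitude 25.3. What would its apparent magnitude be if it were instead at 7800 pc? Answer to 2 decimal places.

Flux ∝ 1/d², so Δm = 5 log₁₀(d₂/d₁) = 5 log₁₀(7800/1360) = 3.793
m₂ = m₁ + Δm = 25.3 + (3.793) = 29.093

m ≈ 29.09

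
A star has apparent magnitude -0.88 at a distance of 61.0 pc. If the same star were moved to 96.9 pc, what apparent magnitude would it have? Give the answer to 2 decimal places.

m ≈ 0.12

Flux ∝ 1/d², so Δm = 5 log₁₀(d₂/d₁) = 5 log₁₀(96.9/61.0) = 1.005
m₂ = m₁ + Δm = -0.88 + (1.005) = 0.125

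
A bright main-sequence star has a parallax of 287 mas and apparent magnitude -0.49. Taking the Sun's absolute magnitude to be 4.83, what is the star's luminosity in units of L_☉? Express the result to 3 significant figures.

d = 1/p = 1000/287 mas = 3.484 pc
M = m − 5 log₁₀ d + 5 = -0.49 − 5·0.5421 + 5 = 1.799
M − M_☉ = 1.799 − 4.83 = -3.031
L/L_☉ = 10^(−0.4 × -3.031) = 16.30

L/L_☉ ≈ 16.3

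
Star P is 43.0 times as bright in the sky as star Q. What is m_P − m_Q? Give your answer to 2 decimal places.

m_P − m_Q ≈ -4.08

Pogson: Δm = −2.5 log₁₀(ratio) = −2.5 log₁₀(43.0) = −2.5 × 1.6335 = -4.084
Star P is brighter, so it has the smaller magnitude: the difference is negative.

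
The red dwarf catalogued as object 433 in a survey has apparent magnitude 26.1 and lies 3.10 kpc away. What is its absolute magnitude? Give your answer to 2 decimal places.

d = 3.10 kpc = 3100 pc
5 log₁₀(d/10 pc) = 5 log₁₀(3100) − 5 = 12.457
M = m − 5 log₁₀(d/10) = 26.1 − 12.457 = 13.643

M ≈ 13.64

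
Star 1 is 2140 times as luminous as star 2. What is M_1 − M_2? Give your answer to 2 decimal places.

M_1 − M_2 ≈ -8.33

Pogson: ΔM = −2.5 log₁₀(ratio) = −2.5 log₁₀(2140) = −2.5 × 3.3304 = -8.326
Star 1 is brighter, so it has the smaller magnitude: the difference is negative.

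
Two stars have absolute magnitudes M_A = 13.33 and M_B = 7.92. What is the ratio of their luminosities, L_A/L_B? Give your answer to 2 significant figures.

ΔM = M_A − M_B = 5.41
L_A/L_B = 10^(−0.4 ΔM) = 10^-2.164 = 6.855×10^-3

L_A/L_B ≈ 6.9×10^-3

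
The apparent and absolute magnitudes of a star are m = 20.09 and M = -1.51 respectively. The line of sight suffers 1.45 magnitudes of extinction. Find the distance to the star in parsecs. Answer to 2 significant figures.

m − M = 5 log₁₀(d/10 pc) + A  ⇒  20.09 − (-1.51) − 1.45 = 5 log₁₀(d/10)
20.150 = 5 log₁₀(d/10)
log₁₀ d = (m − M − A)/5 + 1 = 5.0300
d = 10^5.0300 = 107200 pc

d ≈ 110000 pc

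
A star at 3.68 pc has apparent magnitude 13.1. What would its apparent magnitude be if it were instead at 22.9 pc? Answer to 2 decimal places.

m ≈ 17.07

Flux ∝ 1/d², so Δm = 5 log₁₀(d₂/d₁) = 5 log₁₀(22.9/3.68) = 3.970
m₂ = m₁ + Δm = 13.1 + (3.970) = 17.070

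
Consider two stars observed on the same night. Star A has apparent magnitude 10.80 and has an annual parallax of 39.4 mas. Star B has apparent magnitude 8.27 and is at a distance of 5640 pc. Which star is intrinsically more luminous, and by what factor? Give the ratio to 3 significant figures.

Star B is more luminous, by a factor of 508000.

Star A: p = 39.4 mas = 0.0394″ → d = 1/p = 25.38 pc
Star A: M = m − 5 log₁₀ d + 5 = 10.80 − 5·1.4045 + 5 = 8.777
Star B: M = m − 5 log₁₀ d + 5 = 8.27 − 5·3.7513 + 5 = -5.486
ΔM = M_A − M_B = 8.777 − (-5.486) = 14.264; smaller M is more luminous → Star B.
L ratio = 10^(0.4 |ΔM|) = 10^5.706 = 507600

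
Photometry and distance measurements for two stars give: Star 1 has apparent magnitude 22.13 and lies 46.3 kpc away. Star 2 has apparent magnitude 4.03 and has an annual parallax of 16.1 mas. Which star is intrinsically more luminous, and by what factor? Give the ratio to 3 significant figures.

Star 2 is more luminous, by a factor of 31.3.

Star 1: d = 46.3 kpc = 46300 pc
Star 1: M = m − 5 log₁₀ d + 5 = 22.13 − 5·4.6656 + 5 = 3.802
Star 2: p = 16.1 mas = 0.0161″ → d = 1/p = 62.11 pc
Star 2: M = m − 5 log₁₀ d + 5 = 4.03 − 5·1.7932 + 5 = 0.064
ΔM = M_1 − M_2 = 3.802 − (0.064) = 3.738; smaller M is more luminous → Star 2.
L ratio = 10^(0.4 |ΔM|) = 10^1.495 = 31.27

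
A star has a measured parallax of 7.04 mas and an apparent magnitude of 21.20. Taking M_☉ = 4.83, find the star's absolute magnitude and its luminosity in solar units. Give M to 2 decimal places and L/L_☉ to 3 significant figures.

d = 1/p = 1000/7.04 mas = 142.0 pc
M = m − 5 log₁₀ d + 5 = 21.20 − 5·2.1524 + 5 = 15.438
M − M_☉ = 15.438 − 4.83 = 10.608
L/L_☉ = 10^(−0.4 × 10.608) = 5.713×10^-5

M ≈ 15.44; L/L_☉ ≈ 5.71×10^-5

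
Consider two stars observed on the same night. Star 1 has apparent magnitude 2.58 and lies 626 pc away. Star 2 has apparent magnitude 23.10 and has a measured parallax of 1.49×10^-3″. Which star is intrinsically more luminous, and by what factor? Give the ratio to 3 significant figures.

Star 1: M = m − 5 log₁₀ d + 5 = 2.58 − 5·2.7966 + 5 = -6.403
Star 2: d = 1/p = 1/1.49×10^-3″ = 671.1 pc
Star 2: M = m − 5 log₁₀ d + 5 = 23.10 − 5·2.8268 + 5 = 13.966
ΔM = M_1 − M_2 = -6.403 − (13.966) = -20.369; smaller M is more luminous → Star 1.
L ratio = 10^(0.4 |ΔM|) = 10^8.148 = 1.404×10^8

Star 1 is more luminous, by a factor of 1.40×10^8.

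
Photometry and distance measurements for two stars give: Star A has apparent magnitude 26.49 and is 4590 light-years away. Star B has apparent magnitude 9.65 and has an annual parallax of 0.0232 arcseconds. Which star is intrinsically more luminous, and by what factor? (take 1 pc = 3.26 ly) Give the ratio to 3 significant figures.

Star B is more luminous, by a factor of 5100.

Star A: d = 4590 ly / 3.26 = 1408 pc
Star A: M = m − 5 log₁₀ d + 5 = 26.49 − 5·3.1486 + 5 = 15.747
Star B: d = 1/p = 1/0.0232″ = 43.10 pc
Star B: M = m − 5 log₁₀ d + 5 = 9.65 − 5·1.6345 + 5 = 6.477
ΔM = M_A − M_B = 15.747 − (6.477) = 9.270; smaller M is more luminous → Star B.
L ratio = 10^(0.4 |ΔM|) = 10^3.708 = 5103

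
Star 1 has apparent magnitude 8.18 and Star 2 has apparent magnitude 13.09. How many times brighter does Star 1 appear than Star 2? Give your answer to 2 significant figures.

92

Magnitude difference = -4.91
Flux ratio = 10^(−0.4 Δm) = 10^(−0.4 × -4.91) = 10^1.964 = 92.04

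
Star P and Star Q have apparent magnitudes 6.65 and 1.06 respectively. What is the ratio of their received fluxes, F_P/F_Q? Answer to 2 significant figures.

F_P/F_Q ≈ 5.8×10^-3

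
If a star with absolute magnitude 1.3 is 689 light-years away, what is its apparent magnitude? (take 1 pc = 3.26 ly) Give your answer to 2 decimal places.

m ≈ 7.93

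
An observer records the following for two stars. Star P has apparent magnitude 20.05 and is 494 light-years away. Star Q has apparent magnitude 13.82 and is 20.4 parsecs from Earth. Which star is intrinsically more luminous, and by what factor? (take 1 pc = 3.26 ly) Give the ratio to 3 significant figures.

Star P: d = 494 ly / 3.26 = 151.5 pc
Star P: M = m − 5 log₁₀ d + 5 = 20.05 − 5·2.1805 + 5 = 14.147
Star Q: M = m − 5 log₁₀ d + 5 = 13.82 − 5·1.3096 + 5 = 12.272
ΔM = M_P − M_Q = 14.147 − (12.272) = 1.876; smaller M is more luminous → Star Q.
L ratio = 10^(0.4 |ΔM|) = 10^0.750 = 5.627

Star Q is more luminous, by a factor of 5.63.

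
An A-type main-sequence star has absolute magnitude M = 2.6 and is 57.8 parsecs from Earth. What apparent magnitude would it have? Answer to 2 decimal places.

m ≈ 6.41

m = M + 5 log₁₀ d − 5 = 2.6 + 5·1.7619 − 5 = 6.410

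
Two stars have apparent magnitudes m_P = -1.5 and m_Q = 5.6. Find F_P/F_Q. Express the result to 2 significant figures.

Δm = -1.5 − (5.6) = -7.1
Flux ratio = 10^(−0.4 Δm) = 10^(−0.4 × -7.1) = 10^2.840 = 691.8

F_P/F_Q ≈ 690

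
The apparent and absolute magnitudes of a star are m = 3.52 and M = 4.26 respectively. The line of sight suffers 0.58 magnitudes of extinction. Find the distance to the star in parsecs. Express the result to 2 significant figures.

m − M = 5 log₁₀(d/10 pc) + A  ⇒  3.52 − (4.26) − 0.58 = 5 log₁₀(d/10)
-1.320 = 5 log₁₀(d/10)
log₁₀ d = (m − M − A)/5 + 1 = 0.7360
d = 10^0.7360 = 5.445 pc

d ≈ 5.4 pc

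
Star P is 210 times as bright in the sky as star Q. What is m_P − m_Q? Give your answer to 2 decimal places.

m_P − m_Q ≈ -5.81

Pogson: Δm = −2.5 log₁₀(ratio) = −2.5 log₁₀(210) = −2.5 × 2.3222 = -5.806
Star P is brighter, so it has the smaller magnitude: the difference is negative.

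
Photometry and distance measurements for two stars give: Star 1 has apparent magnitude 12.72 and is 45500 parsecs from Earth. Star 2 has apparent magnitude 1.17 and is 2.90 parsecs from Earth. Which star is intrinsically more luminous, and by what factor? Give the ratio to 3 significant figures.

Star 1: M = m − 5 log₁₀ d + 5 = 12.72 − 5·4.6580 + 5 = -5.570
Star 2: M = m − 5 log₁₀ d + 5 = 1.17 − 5·0.4624 + 5 = 3.858
ΔM = M_1 − M_2 = -5.570 − (3.858) = -9.428; smaller M is more luminous → Star 1.
L ratio = 10^(0.4 |ΔM|) = 10^3.771 = 5905

Star 1 is more luminous, by a factor of 5910.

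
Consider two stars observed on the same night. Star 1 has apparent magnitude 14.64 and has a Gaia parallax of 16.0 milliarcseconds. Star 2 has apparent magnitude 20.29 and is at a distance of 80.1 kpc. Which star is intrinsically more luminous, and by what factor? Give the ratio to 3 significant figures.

Star 1: p = 16.0 mas = 0.0160″ → d = 1/p = 62.50 pc
Star 1: M = m − 5 log₁₀ d + 5 = 14.64 − 5·1.7959 + 5 = 10.661
Star 2: d = 80.1 kpc = 80100 pc
Star 2: M = m − 5 log₁₀ d + 5 = 20.29 − 5·4.9036 + 5 = 0.772
ΔM = M_1 − M_2 = 10.661 − (0.772) = 9.889; smaller M is more luminous → Star 2.
L ratio = 10^(0.4 |ΔM|) = 10^3.956 = 9026

Star 2 is more luminous, by a factor of 9030.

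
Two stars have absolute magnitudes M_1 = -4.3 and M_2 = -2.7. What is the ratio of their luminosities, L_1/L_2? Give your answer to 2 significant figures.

ΔM = M_1 − M_2 = -1.6
L_1/L_2 = 10^(−0.4 ΔM) = 10^0.640 = 4.365

L_1/L_2 ≈ 4.4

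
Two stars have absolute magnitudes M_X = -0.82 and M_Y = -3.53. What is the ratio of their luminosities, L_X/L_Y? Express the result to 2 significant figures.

ΔM = M_X − M_Y = 2.71
L_X/L_Y = 10^(−0.4 ΔM) = 10^-1.084 = 0.08241

L_X/L_Y ≈ 0.082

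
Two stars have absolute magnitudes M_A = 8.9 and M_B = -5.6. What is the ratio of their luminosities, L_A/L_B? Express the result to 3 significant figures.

L_A/L_B ≈ 1.58×10^-6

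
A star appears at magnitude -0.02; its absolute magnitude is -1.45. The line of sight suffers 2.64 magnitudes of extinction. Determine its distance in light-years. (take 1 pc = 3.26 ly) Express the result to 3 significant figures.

d ≈ 18.7 ly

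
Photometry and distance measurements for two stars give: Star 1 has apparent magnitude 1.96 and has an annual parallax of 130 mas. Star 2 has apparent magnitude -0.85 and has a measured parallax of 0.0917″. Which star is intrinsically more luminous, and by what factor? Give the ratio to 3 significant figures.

Star 2 is more luminous, by a factor of 26.7.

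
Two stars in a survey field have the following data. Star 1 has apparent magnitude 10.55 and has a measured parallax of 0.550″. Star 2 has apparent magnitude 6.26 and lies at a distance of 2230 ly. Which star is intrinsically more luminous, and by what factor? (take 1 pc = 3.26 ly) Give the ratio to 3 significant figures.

Star 2 is more luminous, by a factor of 7.36×10^6.

Star 1: d = 1/p = 1/0.550″ = 1.818 pc
Star 1: M = m − 5 log₁₀ d + 5 = 10.55 − 5·0.2596 + 5 = 14.252
Star 2: d = 2230 ly / 3.26 = 684.0 pc
Star 2: M = m − 5 log₁₀ d + 5 = 6.26 − 5·2.8351 + 5 = -2.915
ΔM = M_1 − M_2 = 14.252 − (-2.915) = 17.167; smaller M is more luminous → Star 2.
L ratio = 10^(0.4 |ΔM|) = 10^6.867 = 7.360×10^6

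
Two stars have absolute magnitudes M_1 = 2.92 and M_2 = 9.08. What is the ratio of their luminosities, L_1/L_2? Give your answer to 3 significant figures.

ΔM = M_1 − M_2 = -6.16
L_1/L_2 = 10^(−0.4 ΔM) = 10^2.464 = 291.1

L_1/L_2 ≈ 291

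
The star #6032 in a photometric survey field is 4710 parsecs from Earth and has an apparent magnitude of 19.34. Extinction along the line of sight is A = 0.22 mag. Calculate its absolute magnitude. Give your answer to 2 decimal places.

5 log₁₀(d/10 pc) = 5 log₁₀(4710) − 5 = 13.365
M = m − 5 log₁₀(d/10) − A = 19.34 − 13.365 − 0.22 = 5.755

M ≈ 5.75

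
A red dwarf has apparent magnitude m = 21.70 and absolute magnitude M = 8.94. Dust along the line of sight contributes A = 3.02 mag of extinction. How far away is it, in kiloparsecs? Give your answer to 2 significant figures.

d ≈ 0.89 kpc

m − M = 5 log₁₀(d/10 pc) + A  ⇒  21.70 − (8.94) − 3.02 = 5 log₁₀(d/10)
9.740 = 5 log₁₀(d/10)
log₁₀ d = (m − M − A)/5 + 1 = 2.9480
d = 10^2.9480 = 887.2 pc
= 0.8872 kpc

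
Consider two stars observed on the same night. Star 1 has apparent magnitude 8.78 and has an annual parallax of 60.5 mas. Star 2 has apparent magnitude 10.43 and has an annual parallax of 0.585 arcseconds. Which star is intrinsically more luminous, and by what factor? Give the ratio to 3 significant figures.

Star 1 is more luminous, by a factor of 427.

Star 1: p = 60.5 mas = 0.0605″ → d = 1/p = 16.53 pc
Star 1: M = m − 5 log₁₀ d + 5 = 8.78 − 5·1.2182 + 5 = 7.689
Star 2: d = 1/p = 1/0.585″ = 1.709 pc
Star 2: M = m − 5 log₁₀ d + 5 = 10.43 − 5·0.2328 + 5 = 14.266
ΔM = M_1 − M_2 = 7.689 − (14.266) = -6.577; smaller M is more luminous → Star 1.
L ratio = 10^(0.4 |ΔM|) = 10^2.631 = 427.4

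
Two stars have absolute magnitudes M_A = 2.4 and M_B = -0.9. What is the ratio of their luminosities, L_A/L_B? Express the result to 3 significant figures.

ΔM = M_A − M_B = 3.3
L_A/L_B = 10^(−0.4 ΔM) = 10^-1.320 = 0.04786

L_A/L_B ≈ 0.0479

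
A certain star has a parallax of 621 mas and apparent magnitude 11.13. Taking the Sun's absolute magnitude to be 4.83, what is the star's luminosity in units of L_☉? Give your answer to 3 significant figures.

L/L_☉ ≈ 7.83×10^-5

d = 1/p = 1000/621 mas = 1.610 pc
M = m − 5 log₁₀ d + 5 = 11.13 − 5·0.2069 + 5 = 15.095
M − M_☉ = 15.095 − 4.83 = 10.265
L/L_☉ = 10^(−0.4 × 10.265) = 7.831×10^-5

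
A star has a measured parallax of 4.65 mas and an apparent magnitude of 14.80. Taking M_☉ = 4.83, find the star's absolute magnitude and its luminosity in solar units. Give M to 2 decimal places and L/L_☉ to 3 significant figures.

M ≈ 8.14; L/L_☉ ≈ 0.0475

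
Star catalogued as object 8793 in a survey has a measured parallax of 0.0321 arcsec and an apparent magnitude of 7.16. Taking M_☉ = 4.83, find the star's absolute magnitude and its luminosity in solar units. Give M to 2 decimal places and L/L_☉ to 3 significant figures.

d = 1/p = 1/0.0321″ = 31.15 pc
M = m − 5 log₁₀ d + 5 = 7.16 − 5·1.4935 + 5 = 4.693
M − M_☉ = 4.693 − 4.83 = -0.137
L/L_☉ = 10^(−0.4 × -0.137) = 1.135

M ≈ 4.69; L/L_☉ ≈ 1.13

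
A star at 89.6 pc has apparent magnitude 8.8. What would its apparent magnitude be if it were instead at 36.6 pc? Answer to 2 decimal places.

Flux ∝ 1/d², so Δm = 5 log₁₀(d₂/d₁) = 5 log₁₀(36.6/89.6) = -1.944
m₂ = m₁ + Δm = 8.8 + (-1.944) = 6.856

m ≈ 6.86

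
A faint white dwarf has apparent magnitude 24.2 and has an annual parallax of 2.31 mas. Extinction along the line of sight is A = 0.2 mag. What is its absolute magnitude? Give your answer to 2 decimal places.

M ≈ 15.82

p = 2.31 mas = 2.31×10^-3″ → d = 1/p = 432.9 pc
5 log₁₀(d/10 pc) = 5 log₁₀(432.9) − 5 = 8.182
M = m − 5 log₁₀(d/10) − A = 24.2 − 8.182 − 0.2 = 15.818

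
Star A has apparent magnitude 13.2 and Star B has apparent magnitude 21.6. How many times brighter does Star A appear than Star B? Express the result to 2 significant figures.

2300

Magnitude difference = -8.4
Flux ratio = 10^(−0.4 Δm) = 10^(−0.4 × -8.4) = 10^3.360 = 2291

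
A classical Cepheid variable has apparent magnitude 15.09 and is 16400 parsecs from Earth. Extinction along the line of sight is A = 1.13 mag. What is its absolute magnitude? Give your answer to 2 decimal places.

M ≈ -2.11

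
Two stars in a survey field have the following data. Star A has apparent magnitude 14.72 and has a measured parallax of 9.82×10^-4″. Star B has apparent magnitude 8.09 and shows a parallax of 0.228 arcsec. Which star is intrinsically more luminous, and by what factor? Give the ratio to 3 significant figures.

Star A is more luminous, by a factor of 120.

Star A: d = 1/p = 1/9.82×10^-4″ = 1018 pc
Star A: M = m − 5 log₁₀ d + 5 = 14.72 − 5·3.0079 + 5 = 4.681
Star B: d = 1/p = 1/0.228″ = 4.386 pc
Star B: M = m − 5 log₁₀ d + 5 = 8.09 − 5·0.6421 + 5 = 9.880
ΔM = M_A − M_B = 4.681 − (9.880) = -5.199; smaller M is more luminous → Star A.
L ratio = 10^(0.4 |ΔM|) = 10^2.080 = 120.1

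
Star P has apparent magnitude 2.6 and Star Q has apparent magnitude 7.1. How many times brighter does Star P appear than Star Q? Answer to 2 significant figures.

63

Δm = 2.6 − (7.1) = -4.5
Flux ratio = 10^(−0.4 Δm) = 10^(−0.4 × -4.5) = 10^1.800 = 63.10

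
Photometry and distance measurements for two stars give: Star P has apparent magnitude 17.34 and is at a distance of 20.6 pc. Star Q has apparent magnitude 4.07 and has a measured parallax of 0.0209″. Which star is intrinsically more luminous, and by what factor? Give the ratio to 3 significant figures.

Star P: M = m − 5 log₁₀ d + 5 = 17.34 − 5·1.3139 + 5 = 15.771
Star Q: d = 1/p = 1/0.0209″ = 47.85 pc
Star Q: M = m − 5 log₁₀ d + 5 = 4.07 − 5·1.6799 + 5 = 0.671
ΔM = M_P − M_Q = 15.771 − (0.671) = 15.100; smaller M is more luminous → Star Q.
L ratio = 10^(0.4 |ΔM|) = 10^6.040 = 1.096×10^6

Star Q is more luminous, by a factor of 1.10×10^6.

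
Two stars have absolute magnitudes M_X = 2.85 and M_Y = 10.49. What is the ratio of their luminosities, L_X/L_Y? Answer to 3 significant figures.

ΔM = M_X − M_Y = -7.64
L_X/L_Y = 10^(−0.4 ΔM) = 10^3.056 = 1138

L_X/L_Y ≈ 1140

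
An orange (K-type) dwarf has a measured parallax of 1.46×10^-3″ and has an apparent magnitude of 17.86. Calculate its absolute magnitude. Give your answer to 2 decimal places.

M ≈ 8.68

d = 1/p = 1/1.46×10^-3″ = 684.9 pc
5 log₁₀(d/10 pc) = 5 log₁₀(684.9) − 5 = 9.178
M = m − 5 log₁₀(d/10) = 17.86 − 9.178 = 8.682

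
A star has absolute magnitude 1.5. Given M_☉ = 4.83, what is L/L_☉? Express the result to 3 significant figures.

L/L_☉ ≈ 21.5

M − M_☉ = 1.5 − 4.83 = -3.330
L/L_☉ = 10^(−0.4 (M − M_☉)) = 10^1.332 = 21.48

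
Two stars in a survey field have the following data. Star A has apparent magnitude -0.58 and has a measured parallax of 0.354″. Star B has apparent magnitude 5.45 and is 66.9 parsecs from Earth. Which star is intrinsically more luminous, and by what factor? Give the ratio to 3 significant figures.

Star B is more luminous, by a factor of 2.17.

Star A: d = 1/p = 1/0.354″ = 2.825 pc
Star A: M = m − 5 log₁₀ d + 5 = -0.58 − 5·0.4510 + 5 = 2.165
Star B: M = m − 5 log₁₀ d + 5 = 5.45 − 5·1.8254 + 5 = 1.323
ΔM = M_A − M_B = 2.165 − (1.323) = 0.842; smaller M is more luminous → Star B.
L ratio = 10^(0.4 |ΔM|) = 10^0.337 = 2.172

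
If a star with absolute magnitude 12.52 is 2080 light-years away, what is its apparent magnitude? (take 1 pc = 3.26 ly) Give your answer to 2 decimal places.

d = 2080 ly / 3.26 = 638.0 pc
m = M + 5 log₁₀ d − 5 = 12.52 + 5·2.8048 − 5 = 21.544

m ≈ 21.54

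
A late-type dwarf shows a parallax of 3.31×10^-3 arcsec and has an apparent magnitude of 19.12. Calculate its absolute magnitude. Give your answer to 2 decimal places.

d = 1/p = 1/3.31×10^-3″ = 302.1 pc
5 log₁₀(d/10 pc) = 5 log₁₀(302.1) − 5 = 7.401
M = m − 5 log₁₀(d/10) = 19.12 − 7.401 = 11.719

M ≈ 11.72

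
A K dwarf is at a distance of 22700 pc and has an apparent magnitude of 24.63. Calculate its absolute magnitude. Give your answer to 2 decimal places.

5 log₁₀(d/10 pc) = 5 log₁₀(22700) − 5 = 16.780
M = m − 5 log₁₀(d/10) = 24.63 − 16.780 = 7.850

M ≈ 7.85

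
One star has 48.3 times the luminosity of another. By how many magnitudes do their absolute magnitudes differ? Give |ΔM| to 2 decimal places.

Pogson: ΔM = −2.5 log₁₀(ratio) = −2.5 log₁₀(48.3) = −2.5 × 1.6839 = -4.210

|ΔM| ≈ 4.21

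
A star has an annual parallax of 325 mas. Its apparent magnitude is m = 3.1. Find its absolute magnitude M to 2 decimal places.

p = 325 mas = 0.325″ → d = 1/p = 3.077 pc
5 log₁₀(d/10 pc) = 5 log₁₀(3.077) − 5 = -2.559
M = m − 5 log₁₀(d/10) = 3.1 + 2.559 = 5.659

M ≈ 5.66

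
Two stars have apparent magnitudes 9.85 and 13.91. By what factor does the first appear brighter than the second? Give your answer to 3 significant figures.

42.1

Δm = 9.85 − (13.91) = -4.06
Flux ratio = 10^(−0.4 Δm) = 10^(−0.4 × -4.06) = 10^1.624 = 42.07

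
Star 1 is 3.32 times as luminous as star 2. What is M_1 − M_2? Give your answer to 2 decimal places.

Pogson: ΔM = −2.5 log₁₀(ratio) = −2.5 log₁₀(3.32) = −2.5 × 0.5211 = -1.303
Star 1 is brighter, so it has the smaller magnitude: the difference is negative.

M_1 − M_2 ≈ -1.30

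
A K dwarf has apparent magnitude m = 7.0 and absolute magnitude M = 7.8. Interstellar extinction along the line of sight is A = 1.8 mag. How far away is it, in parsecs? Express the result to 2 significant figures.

m − M = 5 log₁₀(d/10 pc) + A  ⇒  7.0 − (7.8) − 1.8 = 5 log₁₀(d/10)
-2.600 = 5 log₁₀(d/10)
log₁₀ d = (m − M − A)/5 + 1 = 0.4800
d = 10^0.4800 = 3.020 pc

d ≈ 3.0 pc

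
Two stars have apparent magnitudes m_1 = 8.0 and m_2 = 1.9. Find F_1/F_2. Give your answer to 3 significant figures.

F_1/F_2 ≈ 3.63×10^-3

Magnitude difference = 6.1
Flux ratio = 10^(−0.4 Δm) = 10^(−0.4 × 6.1) = 10^-2.440 = 3.631×10^-3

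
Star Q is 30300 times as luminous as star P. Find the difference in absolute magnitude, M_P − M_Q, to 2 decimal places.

M_P − M_Q ≈ 11.20

Pogson: ΔM = −2.5 log₁₀(ratio) = −2.5 log₁₀(30300) = −2.5 × 4.4814 = -11.204
Star Q is brighter so has the smaller magnitude: M_P − M_Q is positive.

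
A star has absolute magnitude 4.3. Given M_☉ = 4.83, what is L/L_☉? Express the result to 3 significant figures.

L/L_☉ ≈ 1.63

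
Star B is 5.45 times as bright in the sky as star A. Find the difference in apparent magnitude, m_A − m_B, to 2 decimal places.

m_A − m_B ≈ 1.84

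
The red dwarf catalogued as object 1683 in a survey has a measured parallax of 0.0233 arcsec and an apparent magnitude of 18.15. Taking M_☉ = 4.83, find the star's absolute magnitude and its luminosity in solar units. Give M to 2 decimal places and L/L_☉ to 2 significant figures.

d = 1/p = 1/0.0233″ = 42.92 pc
M = m − 5 log₁₀ d + 5 = 18.15 − 5·1.6326 + 5 = 14.987
M − M_☉ = 14.987 − 4.83 = 10.157
L/L_☉ = 10^(−0.4 × 10.157) = 8.655×10^-5

M ≈ 14.99; L/L_☉ ≈ 8.7×10^-5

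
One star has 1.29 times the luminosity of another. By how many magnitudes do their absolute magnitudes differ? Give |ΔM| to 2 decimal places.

Pogson: ΔM = −2.5 log₁₀(ratio) = −2.5 log₁₀(1.29) = −2.5 × 0.1106 = -0.276

|ΔM| ≈ 0.28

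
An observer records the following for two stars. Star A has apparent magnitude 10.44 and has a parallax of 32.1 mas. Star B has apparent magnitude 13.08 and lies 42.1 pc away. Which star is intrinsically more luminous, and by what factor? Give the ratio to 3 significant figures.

Star A is more luminous, by a factor of 6.23.

Star A: p = 32.1 mas = 0.0321″ → d = 1/p = 31.15 pc
Star A: M = m − 5 log₁₀ d + 5 = 10.44 − 5·1.4935 + 5 = 7.973
Star B: M = m − 5 log₁₀ d + 5 = 13.08 − 5·1.6243 + 5 = 9.959
ΔM = M_A − M_B = 7.973 − (9.959) = -1.986; smaller M is more luminous → Star A.
L ratio = 10^(0.4 |ΔM|) = 10^0.794 = 6.229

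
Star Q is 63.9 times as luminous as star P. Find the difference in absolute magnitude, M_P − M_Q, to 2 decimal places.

M_P − M_Q ≈ 4.51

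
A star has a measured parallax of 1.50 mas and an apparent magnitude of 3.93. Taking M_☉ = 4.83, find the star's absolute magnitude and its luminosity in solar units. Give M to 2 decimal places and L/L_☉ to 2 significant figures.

M ≈ -5.19; L/L_☉ ≈ 10000

d = 1/p = 1000/1.50 mas = 666.7 pc
M = m − 5 log₁₀ d + 5 = 3.93 − 5·2.8239 + 5 = -5.190
M − M_☉ = -5.190 − 4.83 = -10.020
L/L_☉ = 10^(−0.4 × -10.020) = 10180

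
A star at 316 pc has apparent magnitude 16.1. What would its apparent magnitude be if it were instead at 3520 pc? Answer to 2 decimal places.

Flux ∝ 1/d², so Δm = 5 log₁₀(d₂/d₁) = 5 log₁₀(3520/316) = 5.234
m₂ = m₁ + Δm = 16.1 + (5.234) = 21.334

m ≈ 21.33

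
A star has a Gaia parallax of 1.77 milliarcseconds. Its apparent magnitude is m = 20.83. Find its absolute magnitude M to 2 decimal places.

M ≈ 12.07

p = 1.77 mas = 1.77×10^-3″ → d = 1/p = 565.0 pc
5 log₁₀(d/10 pc) = 5 log₁₀(565.0) − 5 = 8.760
M = m − 5 log₁₀(d/10) = 20.83 − 8.760 = 12.070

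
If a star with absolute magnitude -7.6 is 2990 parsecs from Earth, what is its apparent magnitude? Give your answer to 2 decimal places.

m = M + 5 log₁₀ d − 5 = -7.6 + 5·3.4757 − 5 = 4.778

m ≈ 4.78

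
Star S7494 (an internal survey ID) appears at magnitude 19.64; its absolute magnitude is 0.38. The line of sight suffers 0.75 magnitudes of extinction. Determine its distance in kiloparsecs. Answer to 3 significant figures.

d ≈ 50.4 kpc

m − M = 5 log₁₀(d/10 pc) + A  ⇒  19.64 − (0.38) − 0.75 = 5 log₁₀(d/10)
18.510 = 5 log₁₀(d/10)
log₁₀ d = (m − M − A)/5 + 1 = 4.7020
d = 10^4.7020 = 50350 pc
= 50.35 kpc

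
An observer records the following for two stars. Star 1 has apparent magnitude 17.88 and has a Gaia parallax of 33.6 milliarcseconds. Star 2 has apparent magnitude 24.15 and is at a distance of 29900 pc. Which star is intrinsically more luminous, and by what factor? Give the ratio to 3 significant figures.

Star 1: p = 33.6 mas = 0.0336″ → d = 1/p = 29.76 pc
Star 1: M = m − 5 log₁₀ d + 5 = 17.88 − 5·1.4737 + 5 = 15.512
Star 2: M = m − 5 log₁₀ d + 5 = 24.15 − 5·4.4757 + 5 = 6.772
ΔM = M_1 − M_2 = 15.512 − (6.772) = 8.740; smaller M is more luminous → Star 2.
L ratio = 10^(0.4 |ΔM|) = 10^3.496 = 3133

Star 2 is more luminous, by a factor of 3130.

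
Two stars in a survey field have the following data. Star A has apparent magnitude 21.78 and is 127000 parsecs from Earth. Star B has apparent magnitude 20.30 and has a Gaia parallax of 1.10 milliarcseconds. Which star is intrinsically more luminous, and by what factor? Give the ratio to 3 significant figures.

Star A: M = m − 5 log₁₀ d + 5 = 21.78 − 5·5.1038 + 5 = 1.261
Star B: p = 1.10 mas = 1.10×10^-3″ → d = 1/p = 909.1 pc
Star B: M = m − 5 log₁₀ d + 5 = 20.30 − 5·2.9586 + 5 = 10.507
ΔM = M_A − M_B = 1.261 − (10.507) = -9.246; smaller M is more luminous → Star A.
L ratio = 10^(0.4 |ΔM|) = 10^3.698 = 4993

Star A is more luminous, by a factor of 4990.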